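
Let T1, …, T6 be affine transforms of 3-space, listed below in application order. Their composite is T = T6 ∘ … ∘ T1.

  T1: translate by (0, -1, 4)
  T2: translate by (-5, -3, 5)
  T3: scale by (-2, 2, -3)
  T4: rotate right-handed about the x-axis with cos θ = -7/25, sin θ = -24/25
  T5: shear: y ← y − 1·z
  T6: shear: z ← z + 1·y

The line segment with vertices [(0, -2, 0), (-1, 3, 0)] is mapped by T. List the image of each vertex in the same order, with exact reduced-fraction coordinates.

image vertices: (10, -1041/25, -564/25), (12, -871/25, -634/25)

T1 translate by (0, -1, 4): (0, -2, 0) → (0, -3, 4); (-1, 3, 0) → (-1, 2, 4)
T2 translate by (-5, -3, 5): (0, -3, 4) → (-5, -6, 9); (-1, 2, 4) → (-6, -1, 9)
T3 scale by (-2, 2, -3): (-5, -6, 9) → (10, -12, -27); (-6, -1, 9) → (12, -2, -27)
T4 rotate right-handed about the x-axis with cos θ = -7/25, sin θ = -24/25: (10, -12, -27) → (10, -564/25, 477/25); (12, -2, -27) → (12, -634/25, 237/25)
T5 shear: y ← y − 1·z: (10, -564/25, 477/25) → (10, -1041/25, 477/25); (12, -634/25, 237/25) → (12, -871/25, 237/25)
T6 shear: z ← z + 1·y: (10, -1041/25, 477/25) → (10, -1041/25, -564/25); (12, -871/25, 237/25) → (12, -871/25, -634/25)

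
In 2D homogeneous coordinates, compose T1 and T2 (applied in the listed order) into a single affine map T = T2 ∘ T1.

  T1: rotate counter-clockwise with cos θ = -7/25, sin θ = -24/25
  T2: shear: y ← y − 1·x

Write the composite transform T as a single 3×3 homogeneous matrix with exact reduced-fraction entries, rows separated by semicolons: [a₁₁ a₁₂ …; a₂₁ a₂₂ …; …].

T1 = [-7/25 24/25 0; -24/25 -7/25 0; 0 0 1]
T2·T1 = [-7/25 24/25 0; -17/25 -31/25 0; 0 0 1]

T = [-7/25 24/25 0; -17/25 -31/25 0; 0 0 1]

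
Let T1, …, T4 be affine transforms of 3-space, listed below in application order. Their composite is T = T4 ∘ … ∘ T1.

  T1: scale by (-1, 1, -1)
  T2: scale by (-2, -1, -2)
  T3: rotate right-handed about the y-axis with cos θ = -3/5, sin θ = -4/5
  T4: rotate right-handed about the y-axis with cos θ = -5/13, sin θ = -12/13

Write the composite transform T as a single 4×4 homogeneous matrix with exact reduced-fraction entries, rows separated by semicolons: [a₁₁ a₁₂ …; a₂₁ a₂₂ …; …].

T1 = [-1 0 0 0; 0 1 0 0; 0 0 -1 0; 0 0 0 1]
T2·T1 = [2 0 0 0; 0 -1 0 0; 0 0 2 0; 0 0 0 1]
T3·…·T1 = [-6/5 0 -8/5 0; 0 -1 0 0; 8/5 0 -6/5 0; 0 0 0 1]
T4·…·T1 = [-66/65 0 112/65 0; 0 -1 0 0; -112/65 0 -66/65 0; 0 0 0 1]

T = [-66/65 0 112/65 0; 0 -1 0 0; -112/65 0 -66/65 0; 0 0 0 1]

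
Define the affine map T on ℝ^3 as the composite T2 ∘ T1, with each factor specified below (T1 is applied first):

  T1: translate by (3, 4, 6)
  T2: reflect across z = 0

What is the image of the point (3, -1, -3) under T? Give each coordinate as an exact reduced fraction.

T1 translate by (3, 4, 6): (3, -1, -3) → (6, 3, 3)
T2 reflect across z = 0: (6, 3, 3) → (6, 3, -3)

T(p) = (6, 3, -3)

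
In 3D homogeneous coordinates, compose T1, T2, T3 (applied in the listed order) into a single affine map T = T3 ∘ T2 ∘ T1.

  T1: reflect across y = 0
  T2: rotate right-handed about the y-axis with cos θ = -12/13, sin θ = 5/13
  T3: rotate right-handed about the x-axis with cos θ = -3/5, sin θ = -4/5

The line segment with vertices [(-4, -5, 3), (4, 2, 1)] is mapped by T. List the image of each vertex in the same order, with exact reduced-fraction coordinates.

T1 reflect across y = 0: (-4, -5, 3) → (-4, 5, 3); (4, 2, 1) → (4, -2, 1)
T2 rotate right-handed about the y-axis with cos θ = -12/13, sin θ = 5/13: (-4, 5, 3) → (63/13, 5, -16/13); (4, -2, 1) → (-43/13, -2, -32/13)
T3 rotate right-handed about the x-axis with cos θ = -3/5, sin θ = -4/5: (63/13, 5, -16/13) → (63/13, -259/65, -212/65); (-43/13, -2, -32/13) → (-43/13, -10/13, 40/13)

image vertices: (63/13, -259/65, -212/65), (-43/13, -10/13, 40/13)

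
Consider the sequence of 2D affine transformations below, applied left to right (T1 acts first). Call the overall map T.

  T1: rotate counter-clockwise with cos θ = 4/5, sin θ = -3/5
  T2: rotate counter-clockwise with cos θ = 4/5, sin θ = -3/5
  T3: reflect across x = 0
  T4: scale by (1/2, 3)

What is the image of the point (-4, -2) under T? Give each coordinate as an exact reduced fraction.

T1 rotate counter-clockwise with cos θ = 4/5, sin θ = -3/5: (-4, -2) → (-22/5, 4/5)
T2 rotate counter-clockwise with cos θ = 4/5, sin θ = -3/5: (-22/5, 4/5) → (-76/25, 82/25)
T3 reflect across x = 0: (-76/25, 82/25) → (76/25, 82/25)
T4 scale by (1/2, 3): (76/25, 82/25) → (38/25, 246/25)

T(p) = (38/25, 246/25)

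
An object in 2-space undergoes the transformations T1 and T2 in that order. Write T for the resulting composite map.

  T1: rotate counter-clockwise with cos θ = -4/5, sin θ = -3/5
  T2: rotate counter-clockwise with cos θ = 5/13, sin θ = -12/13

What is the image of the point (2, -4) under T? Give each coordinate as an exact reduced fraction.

T1 rotate counter-clockwise with cos θ = -4/5, sin θ = -3/5: (2, -4) → (-4, 2)
T2 rotate counter-clockwise with cos θ = 5/13, sin θ = -12/13: (-4, 2) → (4/13, 58/13)

T(p) = (4/13, 58/13)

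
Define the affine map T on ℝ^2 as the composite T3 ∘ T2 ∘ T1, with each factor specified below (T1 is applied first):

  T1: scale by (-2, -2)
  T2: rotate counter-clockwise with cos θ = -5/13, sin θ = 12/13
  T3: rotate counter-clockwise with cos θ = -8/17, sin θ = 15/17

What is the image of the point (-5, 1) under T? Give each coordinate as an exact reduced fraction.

T1 scale by (-2, -2): (-5, 1) → (10, -2)
T2 rotate counter-clockwise with cos θ = -5/13, sin θ = 12/13: (10, -2) → (-2, 10)
T3 rotate counter-clockwise with cos θ = -8/17, sin θ = 15/17: (-2, 10) → (-134/17, -110/17)

T(p) = (-134/17, -110/17)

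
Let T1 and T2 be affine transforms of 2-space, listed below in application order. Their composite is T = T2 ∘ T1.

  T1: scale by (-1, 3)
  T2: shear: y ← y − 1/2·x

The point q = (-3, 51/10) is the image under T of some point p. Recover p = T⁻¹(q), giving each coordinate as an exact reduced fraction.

p = (3, 6/5)

T1 = [-1 0 0; 0 3 0; 0 0 1]
T2·T1 = [-1 0 0; 1/2 3 0; 0 0 1]
det M = -3; M⁻¹ = [-1 0 0; 1/6 1/3 0; 0 0 1]
M⁻¹ · (-3, 51/10)ᵀ = (3, 6/5)ᵀ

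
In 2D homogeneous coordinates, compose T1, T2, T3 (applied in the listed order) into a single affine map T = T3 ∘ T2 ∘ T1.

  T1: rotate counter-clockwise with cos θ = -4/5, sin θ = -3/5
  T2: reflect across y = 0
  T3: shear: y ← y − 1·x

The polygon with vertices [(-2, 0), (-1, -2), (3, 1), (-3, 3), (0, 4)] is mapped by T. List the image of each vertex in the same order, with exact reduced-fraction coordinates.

image vertices: (8/5, -14/5), (-2/5, -9/5), (-9/5, 22/5), (21/5, -18/5), (12/5, 4/5)

T1 rotate counter-clockwise with cos θ = -4/5, sin θ = -3/5: (-2, 0) → (8/5, 6/5); (-1, -2) → (-2/5, 11/5); (3, 1) → (-9/5, -13/5); (-3, 3) → (21/5, -3/5); (0, 4) → (12/5, -16/5)
T2 reflect across y = 0: (8/5, 6/5) → (8/5, -6/5); (-2/5, 11/5) → (-2/5, -11/5); (-9/5, -13/5) → (-9/5, 13/5); (21/5, -3/5) → (21/5, 3/5); (12/5, -16/5) → (12/5, 16/5)
T3 shear: y ← y − 1·x: (8/5, -6/5) → (8/5, -14/5); (-2/5, -11/5) → (-2/5, -9/5); (-9/5, 13/5) → (-9/5, 22/5); (21/5, 3/5) → (21/5, -18/5); (12/5, 16/5) → (12/5, 4/5)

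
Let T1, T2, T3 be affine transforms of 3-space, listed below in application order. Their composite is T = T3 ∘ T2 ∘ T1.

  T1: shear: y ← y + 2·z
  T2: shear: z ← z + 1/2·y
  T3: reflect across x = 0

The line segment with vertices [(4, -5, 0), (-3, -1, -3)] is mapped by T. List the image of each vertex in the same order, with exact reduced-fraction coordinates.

T1 shear: y ← y + 2·z: (4, -5, 0) → (4, -5, 0); (-3, -1, -3) → (-3, -7, -3)
T2 shear: z ← z + 1/2·y: (4, -5, 0) → (4, -5, -5/2); (-3, -7, -3) → (-3, -7, -13/2)
T3 reflect across x = 0: (4, -5, -5/2) → (-4, -5, -5/2); (-3, -7, -13/2) → (3, -7, -13/2)

image vertices: (-4, -5, -5/2), (3, -7, -13/2)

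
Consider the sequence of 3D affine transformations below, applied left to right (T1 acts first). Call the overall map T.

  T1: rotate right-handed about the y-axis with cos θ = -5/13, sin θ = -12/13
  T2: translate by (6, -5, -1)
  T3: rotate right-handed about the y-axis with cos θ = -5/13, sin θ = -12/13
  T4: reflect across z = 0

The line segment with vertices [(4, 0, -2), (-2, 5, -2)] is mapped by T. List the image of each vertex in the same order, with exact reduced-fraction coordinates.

image vertices: (-950/169, -5, -759/169), (-236/169, 0, -1479/169)

T1 rotate right-handed about the y-axis with cos θ = -5/13, sin θ = -12/13: (4, 0, -2) → (4/13, 0, 58/13); (-2, 5, -2) → (34/13, 5, -14/13)
T2 translate by (6, -5, -1): (4/13, 0, 58/13) → (82/13, -5, 45/13); (34/13, 5, -14/13) → (112/13, 0, -27/13)
T3 rotate right-handed about the y-axis with cos θ = -5/13, sin θ = -12/13: (82/13, -5, 45/13) → (-950/169, -5, 759/169); (112/13, 0, -27/13) → (-236/169, 0, 1479/169)
T4 reflect across z = 0: (-950/169, -5, 759/169) → (-950/169, -5, -759/169); (-236/169, 0, 1479/169) → (-236/169, 0, -1479/169)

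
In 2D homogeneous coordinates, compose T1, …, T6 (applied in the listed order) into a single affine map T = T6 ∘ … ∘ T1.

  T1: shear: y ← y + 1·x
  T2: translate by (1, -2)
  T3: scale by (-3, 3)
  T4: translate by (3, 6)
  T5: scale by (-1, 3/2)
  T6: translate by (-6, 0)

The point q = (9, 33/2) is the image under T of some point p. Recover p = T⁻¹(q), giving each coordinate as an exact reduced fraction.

T1 = [1 0 0; 1 1 0; 0 0 1]
T2·T1 = [1 0 1; 1 1 -2; 0 0 1]
T3·…·T1 = [-3 0 -3; 3 3 -6; 0 0 1]
T4·…·T1 = [-3 0 0; 3 3 0; 0 0 1]
T5·…·T1 = [3 0 0; 9/2 9/2 0; 0 0 1]
T6·…·T1 = [3 0 -6; 9/2 9/2 0; 0 0 1]
det M = 27/2; M⁻¹ = [1/3 0 2; -1/3 2/9 -2; 0 0 1]
M⁻¹ · (9, 33/2)ᵀ = (5, -4/3)ᵀ

p = (5, -4/3)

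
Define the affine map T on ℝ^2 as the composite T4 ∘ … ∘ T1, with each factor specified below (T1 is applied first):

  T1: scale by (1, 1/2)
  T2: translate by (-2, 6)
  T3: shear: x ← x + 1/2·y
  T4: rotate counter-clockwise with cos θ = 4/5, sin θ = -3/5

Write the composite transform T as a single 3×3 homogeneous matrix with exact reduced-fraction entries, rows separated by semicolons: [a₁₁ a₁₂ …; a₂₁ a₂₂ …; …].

T = [4/5 1/2 22/5; -3/5 1/4 21/5; 0 0 1]

T1 = [1 0 0; 0 1/2 0; 0 0 1]
T2·T1 = [1 0 -2; 0 1/2 6; 0 0 1]
T3·…·T1 = [1 1/4 1; 0 1/2 6; 0 0 1]
T4·…·T1 = [4/5 1/2 22/5; -3/5 1/4 21/5; 0 0 1]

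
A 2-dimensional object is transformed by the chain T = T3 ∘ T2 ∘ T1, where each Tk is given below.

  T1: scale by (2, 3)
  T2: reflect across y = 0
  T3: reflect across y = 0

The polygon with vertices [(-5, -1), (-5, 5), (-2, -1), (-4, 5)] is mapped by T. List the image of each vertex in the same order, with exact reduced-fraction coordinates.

image vertices: (-10, -3), (-10, 15), (-4, -3), (-8, 15)

T1 scale by (2, 3): (-5, -1) → (-10, -3); (-5, 5) → (-10, 15); (-2, -1) → (-4, -3); (-4, 5) → (-8, 15)
T2 reflect across y = 0: (-10, -3) → (-10, 3); (-10, 15) → (-10, -15); (-4, -3) → (-4, 3); (-8, 15) → (-8, -15)
T3 reflect across y = 0: (-10, 3) → (-10, -3); (-10, -15) → (-10, 15); (-4, 3) → (-4, -3); (-8, -15) → (-8, 15)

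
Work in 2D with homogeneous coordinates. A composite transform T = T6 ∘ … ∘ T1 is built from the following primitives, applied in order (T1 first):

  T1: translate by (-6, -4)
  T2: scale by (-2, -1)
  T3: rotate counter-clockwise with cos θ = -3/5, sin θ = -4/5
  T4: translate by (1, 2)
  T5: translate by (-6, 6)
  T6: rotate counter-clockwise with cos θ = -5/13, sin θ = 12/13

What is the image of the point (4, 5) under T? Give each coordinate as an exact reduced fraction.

T1 translate by (-6, -4): (4, 5) → (-2, 1)
T2 scale by (-2, -1): (-2, 1) → (4, -1)
T3 rotate counter-clockwise with cos θ = -3/5, sin θ = -4/5: (4, -1) → (-16/5, -13/5)
T4 translate by (1, 2): (-16/5, -13/5) → (-11/5, -3/5)
T5 translate by (-6, 6): (-11/5, -3/5) → (-41/5, 27/5)
T6 rotate counter-clockwise with cos θ = -5/13, sin θ = 12/13: (-41/5, 27/5) → (-119/65, -627/65)

T(p) = (-119/65, -627/65)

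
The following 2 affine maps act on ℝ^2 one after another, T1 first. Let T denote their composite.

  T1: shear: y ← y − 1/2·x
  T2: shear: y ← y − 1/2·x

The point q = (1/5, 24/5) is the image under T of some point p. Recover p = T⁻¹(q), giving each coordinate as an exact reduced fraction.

T1 = [1 0 0; -1/2 1 0; 0 0 1]
T2·T1 = [1 0 0; -1 1 0; 0 0 1]
det M = 1; M⁻¹ = [1 0 0; 1 1 0; 0 0 1]
M⁻¹ · (1/5, 24/5)ᵀ = (1/5, 5)ᵀ

p = (1/5, 5)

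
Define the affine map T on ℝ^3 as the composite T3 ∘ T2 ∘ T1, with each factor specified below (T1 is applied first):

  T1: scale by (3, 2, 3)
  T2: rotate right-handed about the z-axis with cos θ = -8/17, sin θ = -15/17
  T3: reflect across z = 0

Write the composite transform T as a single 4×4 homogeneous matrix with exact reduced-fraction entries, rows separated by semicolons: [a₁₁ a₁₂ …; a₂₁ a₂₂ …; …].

T = [-24/17 30/17 0 0; -45/17 -16/17 0 0; 0 0 -3 0; 0 0 0 1]

T1 = [3 0 0 0; 0 2 0 0; 0 0 3 0; 0 0 0 1]
T2·T1 = [-24/17 30/17 0 0; -45/17 -16/17 0 0; 0 0 3 0; 0 0 0 1]
T3·…·T1 = [-24/17 30/17 0 0; -45/17 -16/17 0 0; 0 0 -3 0; 0 0 0 1]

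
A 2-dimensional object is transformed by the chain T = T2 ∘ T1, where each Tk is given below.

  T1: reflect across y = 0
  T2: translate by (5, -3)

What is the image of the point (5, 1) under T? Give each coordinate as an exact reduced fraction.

T1 reflect across y = 0: (5, 1) → (5, -1)
T2 translate by (5, -3): (5, -1) → (10, -4)

T(p) = (10, -4)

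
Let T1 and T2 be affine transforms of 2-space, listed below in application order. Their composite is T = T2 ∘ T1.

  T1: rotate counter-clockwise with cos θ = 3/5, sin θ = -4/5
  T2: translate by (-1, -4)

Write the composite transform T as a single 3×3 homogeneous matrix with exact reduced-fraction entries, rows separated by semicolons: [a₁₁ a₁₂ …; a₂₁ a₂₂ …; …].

T1 = [3/5 4/5 0; -4/5 3/5 0; 0 0 1]
T2·T1 = [3/5 4/5 -1; -4/5 3/5 -4; 0 0 1]

T = [3/5 4/5 -1; -4/5 3/5 -4; 0 0 1]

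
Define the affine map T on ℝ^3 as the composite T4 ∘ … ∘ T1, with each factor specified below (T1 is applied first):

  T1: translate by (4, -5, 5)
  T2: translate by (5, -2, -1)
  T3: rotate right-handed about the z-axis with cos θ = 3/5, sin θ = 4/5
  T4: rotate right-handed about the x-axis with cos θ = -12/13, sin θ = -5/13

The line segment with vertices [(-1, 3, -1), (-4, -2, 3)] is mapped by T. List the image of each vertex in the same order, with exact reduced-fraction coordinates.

image vertices: (8, -33/13, -56/13), (51/5, 259/65, -77/13)

T1 translate by (4, -5, 5): (-1, 3, -1) → (3, -2, 4); (-4, -2, 3) → (0, -7, 8)
T2 translate by (5, -2, -1): (3, -2, 4) → (8, -4, 3); (0, -7, 8) → (5, -9, 7)
T3 rotate right-handed about the z-axis with cos θ = 3/5, sin θ = 4/5: (8, -4, 3) → (8, 4, 3); (5, -9, 7) → (51/5, -7/5, 7)
T4 rotate right-handed about the x-axis with cos θ = -12/13, sin θ = -5/13: (8, 4, 3) → (8, -33/13, -56/13); (51/5, -7/5, 7) → (51/5, 259/65, -77/13)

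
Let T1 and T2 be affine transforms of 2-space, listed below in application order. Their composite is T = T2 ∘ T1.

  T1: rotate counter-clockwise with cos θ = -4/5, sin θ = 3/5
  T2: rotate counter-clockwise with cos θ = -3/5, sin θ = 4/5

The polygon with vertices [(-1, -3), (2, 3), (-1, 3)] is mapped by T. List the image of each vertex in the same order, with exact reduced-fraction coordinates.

image vertices: (-3, 1), (3, -2), (3, 1)

T1 rotate counter-clockwise with cos θ = -4/5, sin θ = 3/5: (-1, -3) → (13/5, 9/5); (2, 3) → (-17/5, -6/5); (-1, 3) → (-1, -3)
T2 rotate counter-clockwise with cos θ = -3/5, sin θ = 4/5: (13/5, 9/5) → (-3, 1); (-17/5, -6/5) → (3, -2); (-1, -3) → (3, 1)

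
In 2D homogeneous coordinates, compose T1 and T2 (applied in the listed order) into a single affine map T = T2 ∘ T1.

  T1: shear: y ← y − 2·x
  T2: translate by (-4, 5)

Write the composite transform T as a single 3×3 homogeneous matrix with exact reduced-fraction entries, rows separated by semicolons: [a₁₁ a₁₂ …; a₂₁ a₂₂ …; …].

T = [1 0 -4; -2 1 5; 0 0 1]

T1 = [1 0 0; -2 1 0; 0 0 1]
T2·T1 = [1 0 -4; -2 1 5; 0 0 1]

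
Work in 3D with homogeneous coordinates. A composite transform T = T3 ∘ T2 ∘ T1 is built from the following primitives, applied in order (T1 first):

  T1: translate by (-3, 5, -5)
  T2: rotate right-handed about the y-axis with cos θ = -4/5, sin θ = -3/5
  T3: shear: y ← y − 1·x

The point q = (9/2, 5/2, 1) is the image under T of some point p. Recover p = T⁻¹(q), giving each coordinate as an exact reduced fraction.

p = (0, 2, 3/2)

T1 = [1 0 0 -3; 0 1 0 5; 0 0 1 -5; 0 0 0 1]
T2·T1 = [-4/5 0 -3/5 27/5; 0 1 0 5; 3/5 0 -4/5 11/5; 0 0 0 1]
T3·…·T1 = [-4/5 0 -3/5 27/5; 4/5 1 3/5 -2/5; 3/5 0 -4/5 11/5; 0 0 0 1]
det M = 1; M⁻¹ = [-4/5 0 3/5 3; 1 1 0 -5; -3/5 0 -4/5 5; 0 0 0 1]
M⁻¹ · (9/2, 5/2, 1)ᵀ = (0, 2, 3/2)ᵀ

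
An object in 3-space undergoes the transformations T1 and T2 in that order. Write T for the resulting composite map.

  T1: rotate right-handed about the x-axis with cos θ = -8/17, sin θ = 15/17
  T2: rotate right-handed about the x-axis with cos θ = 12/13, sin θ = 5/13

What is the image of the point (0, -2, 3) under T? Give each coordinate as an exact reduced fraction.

T1 rotate right-handed about the x-axis with cos θ = -8/17, sin θ = 15/17: (0, -2, 3) → (0, -29/17, -54/17)
T2 rotate right-handed about the x-axis with cos θ = 12/13, sin θ = 5/13: (0, -29/17, -54/17) → (0, -6/17, -61/17)

T(p) = (0, -6/17, -61/17)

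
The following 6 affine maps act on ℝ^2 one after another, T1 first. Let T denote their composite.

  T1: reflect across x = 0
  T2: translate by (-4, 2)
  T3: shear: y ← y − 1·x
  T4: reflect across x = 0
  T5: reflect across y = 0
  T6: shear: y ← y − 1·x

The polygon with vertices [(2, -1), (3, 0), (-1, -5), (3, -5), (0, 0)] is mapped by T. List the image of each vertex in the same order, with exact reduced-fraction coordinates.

image vertices: (6, -13), (7, -16), (3, -3), (7, -11), (4, -10)

T1 reflect across x = 0: (2, -1) → (-2, -1); (3, 0) → (-3, 0); (-1, -5) → (1, -5); (3, -5) → (-3, -5); (0, 0) → (0, 0)
T2 translate by (-4, 2): (-2, -1) → (-6, 1); (-3, 0) → (-7, 2); (1, -5) → (-3, -3); (-3, -5) → (-7, -3); (0, 0) → (-4, 2)
T3 shear: y ← y − 1·x: (-6, 1) → (-6, 7); (-7, 2) → (-7, 9); (-3, -3) → (-3, 0); (-7, -3) → (-7, 4); (-4, 2) → (-4, 6)
T4 reflect across x = 0: (-6, 7) → (6, 7); (-7, 9) → (7, 9); (-3, 0) → (3, 0); (-7, 4) → (7, 4); (-4, 6) → (4, 6)
T5 reflect across y = 0: (6, 7) → (6, -7); (7, 9) → (7, -9); (3, 0) → (3, 0); (7, 4) → (7, -4); (4, 6) → (4, -6)
T6 shear: y ← y − 1·x: (6, -7) → (6, -13); (7, -9) → (7, -16); (3, 0) → (3, -3); (7, -4) → (7, -11); (4, -6) → (4, -10)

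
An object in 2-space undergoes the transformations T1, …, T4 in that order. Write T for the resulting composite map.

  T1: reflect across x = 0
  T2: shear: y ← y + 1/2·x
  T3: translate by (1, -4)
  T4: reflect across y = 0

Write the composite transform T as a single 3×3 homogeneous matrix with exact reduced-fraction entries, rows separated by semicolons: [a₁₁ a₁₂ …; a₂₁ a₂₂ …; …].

T1 = [-1 0 0; 0 1 0; 0 0 1]
T2·T1 = [-1 0 0; -1/2 1 0; 0 0 1]
T3·…·T1 = [-1 0 1; -1/2 1 -4; 0 0 1]
T4·…·T1 = [-1 0 1; 1/2 -1 4; 0 0 1]

T = [-1 0 1; 1/2 -1 4; 0 0 1]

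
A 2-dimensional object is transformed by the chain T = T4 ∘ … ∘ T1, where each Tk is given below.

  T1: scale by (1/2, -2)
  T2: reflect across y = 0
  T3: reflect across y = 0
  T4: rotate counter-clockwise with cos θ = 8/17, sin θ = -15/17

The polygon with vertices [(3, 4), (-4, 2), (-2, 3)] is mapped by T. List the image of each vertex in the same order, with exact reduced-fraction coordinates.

T1 scale by (1/2, -2): (3, 4) → (3/2, -8); (-4, 2) → (-2, -4); (-2, 3) → (-1, -6)
T2 reflect across y = 0: (3/2, -8) → (3/2, 8); (-2, -4) → (-2, 4); (-1, -6) → (-1, 6)
T3 reflect across y = 0: (3/2, 8) → (3/2, -8); (-2, 4) → (-2, -4); (-1, 6) → (-1, -6)
T4 rotate counter-clockwise with cos θ = 8/17, sin θ = -15/17: (3/2, -8) → (-108/17, -173/34); (-2, -4) → (-76/17, -2/17); (-1, -6) → (-98/17, -33/17)

image vertices: (-108/17, -173/34), (-76/17, -2/17), (-98/17, -33/17)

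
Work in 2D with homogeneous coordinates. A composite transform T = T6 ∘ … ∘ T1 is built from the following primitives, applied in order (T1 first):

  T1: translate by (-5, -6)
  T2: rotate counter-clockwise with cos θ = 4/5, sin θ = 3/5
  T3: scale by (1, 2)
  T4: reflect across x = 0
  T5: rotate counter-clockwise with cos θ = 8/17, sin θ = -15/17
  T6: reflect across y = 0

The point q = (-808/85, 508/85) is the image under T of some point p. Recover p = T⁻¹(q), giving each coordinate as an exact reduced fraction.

T1 = [1 0 -5; 0 1 -6; 0 0 1]
T2·T1 = [4/5 -3/5 -2/5; 3/5 4/5 -39/5; 0 0 1]
T3·…·T1 = [4/5 -3/5 -2/5; 6/5 8/5 -78/5; 0 0 1]
T4·…·T1 = [-4/5 3/5 2/5; 6/5 8/5 -78/5; 0 0 1]
T5·…·T1 = [58/85 144/85 -1154/85; 108/85 19/85 -654/85; 0 0 1]
T6·…·T1 = [58/85 144/85 -1154/85; -108/85 -19/85 654/85; 0 0 1]
det M = 2; M⁻¹ = [-19/170 -72/85 5; 54/85 29/85 6; 0 0 1]
M⁻¹ · (-808/85, 508/85)ᵀ = (1, 2)ᵀ

p = (1, 2)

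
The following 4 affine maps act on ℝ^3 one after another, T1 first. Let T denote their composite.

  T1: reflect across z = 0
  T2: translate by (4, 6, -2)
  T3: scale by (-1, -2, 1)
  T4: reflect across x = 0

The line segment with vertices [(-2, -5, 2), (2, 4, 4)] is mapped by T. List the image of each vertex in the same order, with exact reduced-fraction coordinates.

image vertices: (2, -2, -4), (6, -20, -6)

T1 reflect across z = 0: (-2, -5, 2) → (-2, -5, -2); (2, 4, 4) → (2, 4, -4)
T2 translate by (4, 6, -2): (-2, -5, -2) → (2, 1, -4); (2, 4, -4) → (6, 10, -6)
T3 scale by (-1, -2, 1): (2, 1, -4) → (-2, -2, -4); (6, 10, -6) → (-6, -20, -6)
T4 reflect across x = 0: (-2, -2, -4) → (2, -2, -4); (-6, -20, -6) → (6, -20, -6)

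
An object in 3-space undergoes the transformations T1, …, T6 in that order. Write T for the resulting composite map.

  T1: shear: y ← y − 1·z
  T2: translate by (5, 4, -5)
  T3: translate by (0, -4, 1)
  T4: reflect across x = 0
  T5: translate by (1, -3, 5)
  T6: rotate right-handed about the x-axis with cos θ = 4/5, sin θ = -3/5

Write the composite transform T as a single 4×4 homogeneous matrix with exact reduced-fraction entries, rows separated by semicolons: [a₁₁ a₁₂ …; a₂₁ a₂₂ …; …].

T1 = [1 0 0 0; 0 1 -1 0; 0 0 1 0; 0 0 0 1]
T2·T1 = [1 0 0 5; 0 1 -1 4; 0 0 1 -5; 0 0 0 1]
T3·…·T1 = [1 0 0 5; 0 1 -1 0; 0 0 1 -4; 0 0 0 1]
T4·…·T1 = [-1 0 0 -5; 0 1 -1 0; 0 0 1 -4; 0 0 0 1]
T5·…·T1 = [-1 0 0 -4; 0 1 -1 -3; 0 0 1 1; 0 0 0 1]
T6·…·T1 = [-1 0 0 -4; 0 4/5 -1/5 -9/5; 0 -3/5 7/5 13/5; 0 0 0 1]

T = [-1 0 0 -4; 0 4/5 -1/5 -9/5; 0 -3/5 7/5 13/5; 0 0 0 1]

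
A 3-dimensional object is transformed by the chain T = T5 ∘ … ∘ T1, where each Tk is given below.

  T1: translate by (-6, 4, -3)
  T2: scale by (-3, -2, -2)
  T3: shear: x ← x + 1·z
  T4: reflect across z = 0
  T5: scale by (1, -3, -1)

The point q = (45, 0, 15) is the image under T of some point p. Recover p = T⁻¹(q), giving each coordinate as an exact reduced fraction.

T1 = [1 0 0 -6; 0 1 0 4; 0 0 1 -3; 0 0 0 1]
T2·T1 = [-3 0 0 18; 0 -2 0 -8; 0 0 -2 6; 0 0 0 1]
T3·…·T1 = [-3 0 -2 24; 0 -2 0 -8; 0 0 -2 6; 0 0 0 1]
T4·…·T1 = [-3 0 -2 24; 0 -2 0 -8; 0 0 2 -6; 0 0 0 1]
T5·…·T1 = [-3 0 -2 24; 0 6 0 24; 0 0 -2 6; 0 0 0 1]
det M = 36; M⁻¹ = [-1/3 0 1/3 6; 0 1/6 0 -4; 0 0 -1/2 3; 0 0 0 1]
M⁻¹ · (45, 0, 15)ᵀ = (-4, -4, -9/2)ᵀ

p = (-4, -4, -9/2)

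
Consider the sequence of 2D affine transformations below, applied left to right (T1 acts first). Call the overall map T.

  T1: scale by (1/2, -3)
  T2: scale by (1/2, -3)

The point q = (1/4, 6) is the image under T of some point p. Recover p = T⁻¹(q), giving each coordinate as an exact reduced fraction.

T1 = [1/2 0 0; 0 -3 0; 0 0 1]
T2·T1 = [1/4 0 0; 0 9 0; 0 0 1]
det M = 9/4; M⁻¹ = [4 0 0; 0 1/9 0; 0 0 1]
M⁻¹ · (1/4, 6)ᵀ = (1, 2/3)ᵀ

p = (1, 2/3)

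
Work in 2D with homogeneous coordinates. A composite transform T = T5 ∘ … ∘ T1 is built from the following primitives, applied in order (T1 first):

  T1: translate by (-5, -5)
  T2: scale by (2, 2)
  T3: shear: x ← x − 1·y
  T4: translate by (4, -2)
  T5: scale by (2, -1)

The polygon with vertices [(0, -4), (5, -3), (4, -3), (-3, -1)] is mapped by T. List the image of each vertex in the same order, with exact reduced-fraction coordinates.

T1 translate by (-5, -5): (0, -4) → (-5, -9); (5, -3) → (0, -8); (4, -3) → (-1, -8); (-3, -1) → (-8, -6)
T2 scale by (2, 2): (-5, -9) → (-10, -18); (0, -8) → (0, -16); (-1, -8) → (-2, -16); (-8, -6) → (-16, -12)
T3 shear: x ← x − 1·y: (-10, -18) → (8, -18); (0, -16) → (16, -16); (-2, -16) → (14, -16); (-16, -12) → (-4, -12)
T4 translate by (4, -2): (8, -18) → (12, -20); (16, -16) → (20, -18); (14, -16) → (18, -18); (-4, -12) → (0, -14)
T5 scale by (2, -1): (12, -20) → (24, 20); (20, -18) → (40, 18); (18, -18) → (36, 18); (0, -14) → (0, 14)

image vertices: (24, 20), (40, 18), (36, 18), (0, 14)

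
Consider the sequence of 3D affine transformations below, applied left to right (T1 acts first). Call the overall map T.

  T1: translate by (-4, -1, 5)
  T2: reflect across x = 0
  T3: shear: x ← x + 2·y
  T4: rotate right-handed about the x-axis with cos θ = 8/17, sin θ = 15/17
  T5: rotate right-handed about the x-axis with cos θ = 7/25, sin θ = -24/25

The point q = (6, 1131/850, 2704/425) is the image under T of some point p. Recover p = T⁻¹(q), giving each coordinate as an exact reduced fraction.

p = (-2, 1, 3/2)

T1 = [1 0 0 -4; 0 1 0 -1; 0 0 1 5; 0 0 0 1]
T2·T1 = [-1 0 0 4; 0 1 0 -1; 0 0 1 5; 0 0 0 1]
T3·…·T1 = [-1 2 0 2; 0 1 0 -1; 0 0 1 5; 0 0 0 1]
T4·…·T1 = [-1 2 0 2; 0 8/17 -15/17 -83/17; 0 15/17 8/17 25/17; 0 0 0 1]
T5·…·T1 = [-1 2 0 2; 0 416/425 87/425 19/425; 0 -87/425 416/425 2167/425; 0 0 0 1]
det M = -1; M⁻¹ = [-1 832/425 -174/425 4; 0 416/425 -87/425 1; 0 87/425 416/425 -5; 0 0 0 1]
M⁻¹ · (6, 1131/850, 2704/425)ᵀ = (-2, 1, 3/2)ᵀ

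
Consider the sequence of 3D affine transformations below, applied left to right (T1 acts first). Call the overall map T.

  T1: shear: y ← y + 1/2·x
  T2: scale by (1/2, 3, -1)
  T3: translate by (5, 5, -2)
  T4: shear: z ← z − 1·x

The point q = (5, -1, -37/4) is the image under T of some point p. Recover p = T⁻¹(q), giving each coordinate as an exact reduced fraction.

p = (0, -2, 9/4)

T1 = [1 0 0 0; 1/2 1 0 0; 0 0 1 0; 0 0 0 1]
T2·T1 = [1/2 0 0 0; 3/2 3 0 0; 0 0 -1 0; 0 0 0 1]
T3·…·T1 = [1/2 0 0 5; 3/2 3 0 5; 0 0 -1 -2; 0 0 0 1]
T4·…·T1 = [1/2 0 0 5; 3/2 3 0 5; -1/2 0 -1 -7; 0 0 0 1]
det M = -3/2; M⁻¹ = [2 0 0 -10; -1 1/3 0 10/3; -1 0 -1 -2; 0 0 0 1]
M⁻¹ · (5, -1, -37/4)ᵀ = (0, -2, 9/4)ᵀ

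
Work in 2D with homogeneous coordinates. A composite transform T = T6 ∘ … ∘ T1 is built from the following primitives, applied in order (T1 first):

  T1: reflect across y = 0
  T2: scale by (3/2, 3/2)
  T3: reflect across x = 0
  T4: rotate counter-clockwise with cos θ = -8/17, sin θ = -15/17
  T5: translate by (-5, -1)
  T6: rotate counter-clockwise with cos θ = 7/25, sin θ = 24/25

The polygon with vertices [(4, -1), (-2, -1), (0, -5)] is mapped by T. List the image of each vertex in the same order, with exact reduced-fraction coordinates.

image vertices: (-3131/850, 79/425), (2341/850, -2594/425), (4081/850, 121/425)

T1 reflect across y = 0: (4, -1) → (4, 1); (-2, -1) → (-2, 1); (0, -5) → (0, 5)
T2 scale by (3/2, 3/2): (4, 1) → (6, 3/2); (-2, 1) → (-3, 3/2); (0, 5) → (0, 15/2)
T3 reflect across x = 0: (6, 3/2) → (-6, 3/2); (-3, 3/2) → (3, 3/2); (0, 15/2) → (0, 15/2)
T4 rotate counter-clockwise with cos θ = -8/17, sin θ = -15/17: (-6, 3/2) → (141/34, 78/17); (3, 3/2) → (-3/34, -57/17); (0, 15/2) → (225/34, -60/17)
T5 translate by (-5, -1): (141/34, 78/17) → (-29/34, 61/17); (-3/34, -57/17) → (-173/34, -74/17); (225/34, -60/17) → (55/34, -77/17)
T6 rotate counter-clockwise with cos θ = 7/25, sin θ = 24/25: (-29/34, 61/17) → (-3131/850, 79/425); (-173/34, -74/17) → (2341/850, -2594/425); (55/34, -77/17) → (4081/850, 121/425)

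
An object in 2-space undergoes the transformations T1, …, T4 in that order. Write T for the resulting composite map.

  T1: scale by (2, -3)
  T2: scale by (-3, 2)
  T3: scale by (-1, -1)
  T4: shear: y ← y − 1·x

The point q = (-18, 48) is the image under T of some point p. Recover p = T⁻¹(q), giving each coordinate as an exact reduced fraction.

T1 = [2 0 0; 0 -3 0; 0 0 1]
T2·T1 = [-6 0 0; 0 -6 0; 0 0 1]
T3·…·T1 = [6 0 0; 0 6 0; 0 0 1]
T4·…·T1 = [6 0 0; -6 6 0; 0 0 1]
det M = 36; M⁻¹ = [1/6 0 0; 1/6 1/6 0; 0 0 1]
M⁻¹ · (-18, 48)ᵀ = (-3, 5)ᵀ

p = (-3, 5)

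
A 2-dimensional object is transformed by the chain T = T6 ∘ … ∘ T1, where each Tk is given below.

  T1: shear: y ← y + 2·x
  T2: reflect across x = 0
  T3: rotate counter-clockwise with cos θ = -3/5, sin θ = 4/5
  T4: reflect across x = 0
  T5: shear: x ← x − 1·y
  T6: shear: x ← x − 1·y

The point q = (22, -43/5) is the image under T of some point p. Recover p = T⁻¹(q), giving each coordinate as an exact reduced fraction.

p = (4, 1)

T1 = [1 0 0; 2 1 0; 0 0 1]
T2·T1 = [-1 0 0; 2 1 0; 0 0 1]
T3·…·T1 = [-1 -4/5 0; -2 -3/5 0; 0 0 1]
T4·…·T1 = [1 4/5 0; -2 -3/5 0; 0 0 1]
T5·…·T1 = [3 7/5 0; -2 -3/5 0; 0 0 1]
T6·…·T1 = [5 2 0; -2 -3/5 0; 0 0 1]
det M = 1; M⁻¹ = [-3/5 -2 0; 2 5 0; 0 0 1]
M⁻¹ · (22, -43/5)ᵀ = (4, 1)ᵀ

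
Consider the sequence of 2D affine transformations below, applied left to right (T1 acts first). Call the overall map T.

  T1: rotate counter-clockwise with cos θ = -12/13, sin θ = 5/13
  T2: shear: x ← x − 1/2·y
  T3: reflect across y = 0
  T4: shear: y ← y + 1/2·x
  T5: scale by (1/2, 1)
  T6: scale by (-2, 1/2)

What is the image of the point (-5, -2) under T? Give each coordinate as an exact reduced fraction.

T1 rotate counter-clockwise with cos θ = -12/13, sin θ = 5/13: (-5, -2) → (70/13, -1/13)
T2 shear: x ← x − 1/2·y: (70/13, -1/13) → (141/26, -1/13)
T3 reflect across y = 0: (141/26, -1/13) → (141/26, 1/13)
T4 shear: y ← y + 1/2·x: (141/26, 1/13) → (141/26, 145/52)
T5 scale by (1/2, 1): (141/26, 145/52) → (141/52, 145/52)
T6 scale by (-2, 1/2): (141/52, 145/52) → (-141/26, 145/104)

T(p) = (-141/26, 145/104)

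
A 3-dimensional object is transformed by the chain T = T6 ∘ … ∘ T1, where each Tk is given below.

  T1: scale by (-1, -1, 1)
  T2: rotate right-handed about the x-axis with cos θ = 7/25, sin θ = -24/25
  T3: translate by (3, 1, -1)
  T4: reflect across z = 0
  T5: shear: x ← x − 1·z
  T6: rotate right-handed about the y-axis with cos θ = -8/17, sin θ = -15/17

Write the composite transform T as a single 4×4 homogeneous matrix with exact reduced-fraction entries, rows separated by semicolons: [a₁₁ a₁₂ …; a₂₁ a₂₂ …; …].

T1 = [-1 0 0 0; 0 -1 0 0; 0 0 1 0; 0 0 0 1]
T2·T1 = [-1 0 0 0; 0 -7/25 24/25 0; 0 24/25 7/25 0; 0 0 0 1]
T3·…·T1 = [-1 0 0 3; 0 -7/25 24/25 1; 0 24/25 7/25 -1; 0 0 0 1]
T4·…·T1 = [-1 0 0 3; 0 -7/25 24/25 1; 0 -24/25 -7/25 1; 0 0 0 1]
T5·…·T1 = [-1 24/25 7/25 2; 0 -7/25 24/25 1; 0 -24/25 -7/25 1; 0 0 0 1]
T6·…·T1 = [8/17 168/425 49/425 -31/17; 0 -7/25 24/25 1; -15/17 552/425 161/425 22/17; 0 0 0 1]

T = [8/17 168/425 49/425 -31/17; 0 -7/25 24/25 1; -15/17 552/425 161/425 22/17; 0 0 0 1]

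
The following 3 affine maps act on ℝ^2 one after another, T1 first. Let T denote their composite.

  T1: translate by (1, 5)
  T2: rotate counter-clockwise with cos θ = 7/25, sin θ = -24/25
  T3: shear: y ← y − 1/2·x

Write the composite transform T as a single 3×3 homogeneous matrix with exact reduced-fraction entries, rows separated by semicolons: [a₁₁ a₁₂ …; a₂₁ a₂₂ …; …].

T1 = [1 0 1; 0 1 5; 0 0 1]
T2·T1 = [7/25 24/25 127/25; -24/25 7/25 11/25; 0 0 1]
T3·…·T1 = [7/25 24/25 127/25; -11/10 -1/5 -21/10; 0 0 1]

T = [7/25 24/25 127/25; -11/10 -1/5 -21/10; 0 0 1]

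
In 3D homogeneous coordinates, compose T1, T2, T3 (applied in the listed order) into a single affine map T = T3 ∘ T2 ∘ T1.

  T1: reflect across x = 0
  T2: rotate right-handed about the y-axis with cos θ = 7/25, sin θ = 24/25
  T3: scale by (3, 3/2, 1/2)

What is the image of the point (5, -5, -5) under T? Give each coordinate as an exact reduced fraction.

T(p) = (-93/5, -15/2, 17/10)

T1 reflect across x = 0: (5, -5, -5) → (-5, -5, -5)
T2 rotate right-handed about the y-axis with cos θ = 7/25, sin θ = 24/25: (-5, -5, -5) → (-31/5, -5, 17/5)
T3 scale by (3, 3/2, 1/2): (-31/5, -5, 17/5) → (-93/5, -15/2, 17/10)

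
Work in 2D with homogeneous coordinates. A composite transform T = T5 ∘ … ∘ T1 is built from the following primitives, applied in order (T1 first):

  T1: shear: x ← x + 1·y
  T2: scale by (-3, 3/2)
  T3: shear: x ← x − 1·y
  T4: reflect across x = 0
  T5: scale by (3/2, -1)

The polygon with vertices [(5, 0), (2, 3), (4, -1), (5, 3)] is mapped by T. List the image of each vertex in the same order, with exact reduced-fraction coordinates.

image vertices: (45/2, 0), (117/4, -9/2), (45/4, 3/2), (171/4, -9/2)

T1 shear: x ← x + 1·y: (5, 0) → (5, 0); (2, 3) → (5, 3); (4, -1) → (3, -1); (5, 3) → (8, 3)
T2 scale by (-3, 3/2): (5, 0) → (-15, 0); (5, 3) → (-15, 9/2); (3, -1) → (-9, -3/2); (8, 3) → (-24, 9/2)
T3 shear: x ← x − 1·y: (-15, 0) → (-15, 0); (-15, 9/2) → (-39/2, 9/2); (-9, -3/2) → (-15/2, -3/2); (-24, 9/2) → (-57/2, 9/2)
T4 reflect across x = 0: (-15, 0) → (15, 0); (-39/2, 9/2) → (39/2, 9/2); (-15/2, -3/2) → (15/2, -3/2); (-57/2, 9/2) → (57/2, 9/2)
T5 scale by (3/2, -1): (15, 0) → (45/2, 0); (39/2, 9/2) → (117/4, -9/2); (15/2, -3/2) → (45/4, 3/2); (57/2, 9/2) → (171/4, -9/2)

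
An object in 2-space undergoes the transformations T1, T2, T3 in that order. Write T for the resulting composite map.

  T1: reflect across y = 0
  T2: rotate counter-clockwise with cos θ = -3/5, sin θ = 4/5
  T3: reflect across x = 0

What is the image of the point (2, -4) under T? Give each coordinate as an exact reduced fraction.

T1 reflect across y = 0: (2, -4) → (2, 4)
T2 rotate counter-clockwise with cos θ = -3/5, sin θ = 4/5: (2, 4) → (-22/5, -4/5)
T3 reflect across x = 0: (-22/5, -4/5) → (22/5, -4/5)

T(p) = (22/5, -4/5)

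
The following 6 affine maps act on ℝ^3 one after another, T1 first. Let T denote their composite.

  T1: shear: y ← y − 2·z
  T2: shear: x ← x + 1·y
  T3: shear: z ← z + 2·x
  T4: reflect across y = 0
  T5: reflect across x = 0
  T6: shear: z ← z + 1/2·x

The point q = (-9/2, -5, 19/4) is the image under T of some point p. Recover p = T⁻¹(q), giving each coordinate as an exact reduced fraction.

T1 = [1 0 0 0; 0 1 -2 0; 0 0 1 0; 0 0 0 1]
T2·T1 = [1 1 -2 0; 0 1 -2 0; 0 0 1 0; 0 0 0 1]
T3·…·T1 = [1 1 -2 0; 0 1 -2 0; 2 2 -3 0; 0 0 0 1]
T4·…·T1 = [1 1 -2 0; 0 -1 2 0; 2 2 -3 0; 0 0 0 1]
T5·…·T1 = [-1 -1 2 0; 0 -1 2 0; 2 2 -3 0; 0 0 0 1]
T6·…·T1 = [-1 -1 2 0; 0 -1 2 0; 3/2 3/2 -2 0; 0 0 0 1]
det M = 1; M⁻¹ = [-1 1 0 0; 3 -1 2 0; 3/2 0 1 0; 0 0 0 1]
M⁻¹ · (-9/2, -5, 19/4)ᵀ = (-1/2, 1, -2)ᵀ

p = (-1/2, 1, -2)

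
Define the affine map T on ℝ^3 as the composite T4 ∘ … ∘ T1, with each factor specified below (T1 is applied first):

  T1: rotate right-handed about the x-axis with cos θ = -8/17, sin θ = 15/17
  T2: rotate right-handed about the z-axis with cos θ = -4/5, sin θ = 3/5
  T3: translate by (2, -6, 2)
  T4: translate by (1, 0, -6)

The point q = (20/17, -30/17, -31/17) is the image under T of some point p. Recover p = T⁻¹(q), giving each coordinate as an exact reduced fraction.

T1 = [1 0 0 0; 0 -8/17 -15/17 0; 0 15/17 -8/17 0; 0 0 0 1]
T2·T1 = [-4/5 24/85 9/17 0; 3/5 32/85 12/17 0; 0 15/17 -8/17 0; 0 0 0 1]
T3·…·T1 = [-4/5 24/85 9/17 2; 3/5 32/85 12/17 -6; 0 15/17 -8/17 2; 0 0 0 1]
T4·…·T1 = [-4/5 24/85 9/17 3; 3/5 32/85 12/17 -6; 0 15/17 -8/17 -4; 0 0 0 1]
det M = 1; M⁻¹ = [-4/5 3/5 0 6; 24/85 32/85 15/17 84/17; 9/17 12/17 -8/17 13/17; 0 0 0 1]
M⁻¹ · (20/17, -30/17, -31/17)ᵀ = (4, 3, 1)ᵀ

p = (4, 3, 1)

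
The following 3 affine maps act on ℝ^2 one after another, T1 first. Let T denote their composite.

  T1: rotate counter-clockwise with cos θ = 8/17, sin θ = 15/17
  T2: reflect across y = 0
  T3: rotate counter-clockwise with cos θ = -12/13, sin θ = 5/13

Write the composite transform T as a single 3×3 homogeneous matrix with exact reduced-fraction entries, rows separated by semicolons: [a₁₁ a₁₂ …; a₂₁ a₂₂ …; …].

T1 = [8/17 -15/17 0; 15/17 8/17 0; 0 0 1]
T2·T1 = [8/17 -15/17 0; -15/17 -8/17 0; 0 0 1]
T3·…·T1 = [-21/221 220/221 0; 220/221 21/221 0; 0 0 1]

T = [-21/221 220/221 0; 220/221 21/221 0; 0 0 1]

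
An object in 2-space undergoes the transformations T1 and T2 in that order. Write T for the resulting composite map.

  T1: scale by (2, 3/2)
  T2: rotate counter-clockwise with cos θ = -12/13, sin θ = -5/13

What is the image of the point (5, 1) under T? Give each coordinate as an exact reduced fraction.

T1 scale by (2, 3/2): (5, 1) → (10, 3/2)
T2 rotate counter-clockwise with cos θ = -12/13, sin θ = -5/13: (10, 3/2) → (-225/26, -68/13)

T(p) = (-225/26, -68/13)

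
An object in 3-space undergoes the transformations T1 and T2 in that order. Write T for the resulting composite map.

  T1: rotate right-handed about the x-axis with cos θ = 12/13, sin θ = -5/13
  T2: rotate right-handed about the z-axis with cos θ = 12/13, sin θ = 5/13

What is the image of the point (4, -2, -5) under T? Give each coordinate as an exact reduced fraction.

T1 rotate right-handed about the x-axis with cos θ = 12/13, sin θ = -5/13: (4, -2, -5) → (4, -49/13, -50/13)
T2 rotate right-handed about the z-axis with cos θ = 12/13, sin θ = 5/13: (4, -49/13, -50/13) → (869/169, -328/169, -50/13)

T(p) = (869/169, -328/169, -50/13)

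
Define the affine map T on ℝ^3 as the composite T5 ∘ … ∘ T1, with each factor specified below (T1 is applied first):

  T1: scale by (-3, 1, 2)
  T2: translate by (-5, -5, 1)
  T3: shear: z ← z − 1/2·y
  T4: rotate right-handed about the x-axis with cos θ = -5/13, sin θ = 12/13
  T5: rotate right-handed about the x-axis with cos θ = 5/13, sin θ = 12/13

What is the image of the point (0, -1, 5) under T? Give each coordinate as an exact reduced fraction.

T(p) = (-5, 6, -14)

T1 scale by (-3, 1, 2): (0, -1, 5) → (0, -1, 10)
T2 translate by (-5, -5, 1): (0, -1, 10) → (-5, -6, 11)
T3 shear: z ← z − 1/2·y: (-5, -6, 11) → (-5, -6, 14)
T4 rotate right-handed about the x-axis with cos θ = -5/13, sin θ = 12/13: (-5, -6, 14) → (-5, -138/13, -142/13)
T5 rotate right-handed about the x-axis with cos θ = 5/13, sin θ = 12/13: (-5, -138/13, -142/13) → (-5, 6, -14)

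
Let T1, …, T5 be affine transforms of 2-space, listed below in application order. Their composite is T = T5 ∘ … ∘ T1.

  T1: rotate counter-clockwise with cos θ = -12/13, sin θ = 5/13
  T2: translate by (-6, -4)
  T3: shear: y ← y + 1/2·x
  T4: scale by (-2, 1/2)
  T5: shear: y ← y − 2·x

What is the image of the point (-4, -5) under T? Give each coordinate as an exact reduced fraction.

T(p) = (10/13, -109/52)

T1 rotate counter-clockwise with cos θ = -12/13, sin θ = 5/13: (-4, -5) → (73/13, 40/13)
T2 translate by (-6, -4): (73/13, 40/13) → (-5/13, -12/13)
T3 shear: y ← y + 1/2·x: (-5/13, -12/13) → (-5/13, -29/26)
T4 scale by (-2, 1/2): (-5/13, -29/26) → (10/13, -29/52)
T5 shear: y ← y − 2·x: (10/13, -29/52) → (10/13, -109/52)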